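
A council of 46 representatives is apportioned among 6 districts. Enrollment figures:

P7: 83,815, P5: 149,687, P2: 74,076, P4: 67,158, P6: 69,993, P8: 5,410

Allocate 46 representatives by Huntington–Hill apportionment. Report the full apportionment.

With divisor 9888: modified quotas P7 8.476, P5 15.138, P2 7.492, P4 6.792, P6 7.079, P8 0.547.
Geometric-mean thresholds: P7 √(8·9)=8.485, P5 √(15·16)=15.492, P2 √(7·8)=7.483, P4 √(6·7)=6.481, P6 √(7·8)=7.483, P8 (min 1).
Each quota rounded against its threshold gives P7 8, P5 15, P2 8, P4 7, P6 7, P8 1 (total 46).

P7 8, P5 15, P2 8, P4 7, P6 7, P8 1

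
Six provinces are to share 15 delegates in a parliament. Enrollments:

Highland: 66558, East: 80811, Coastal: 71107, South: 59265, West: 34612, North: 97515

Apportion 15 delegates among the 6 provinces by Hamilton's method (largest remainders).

Total 409868; standard divisor 409868/15 ≈ 27324.533.
Standard quotas: Highland 2.4358, East 2.9575, Coastal 2.6023, South 2.1689, West 1.2667, North 3.5688.
Lower quotas: Highland 2, East 2, Coastal 2, South 2, West 1, North 3 (sum 12, leaving 3 seats).
Remainders in descending order: East 0.9575, Coastal 0.6023, North 0.5688, Highland 0.4358, West 0.2667, South 0.1689.
Largest remainders: East, Coastal, North receive the extra seats.

Highland=2; East=3; Coastal=3; South=2; West=1; North=4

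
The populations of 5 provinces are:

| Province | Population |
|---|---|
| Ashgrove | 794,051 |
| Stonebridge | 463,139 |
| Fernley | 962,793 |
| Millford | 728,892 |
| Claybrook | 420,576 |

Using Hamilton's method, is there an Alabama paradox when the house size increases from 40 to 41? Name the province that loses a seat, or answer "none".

Stonebridge

At 40 seats: Ashgrove 9, Stonebridge 6, Fernley 11, Millford 9, Claybrook 5.
At 41 seats: Ashgrove 10, Stonebridge 5, Fernley 12, Millford 9, Claybrook 5.
Stonebridge drops from 6 to 5.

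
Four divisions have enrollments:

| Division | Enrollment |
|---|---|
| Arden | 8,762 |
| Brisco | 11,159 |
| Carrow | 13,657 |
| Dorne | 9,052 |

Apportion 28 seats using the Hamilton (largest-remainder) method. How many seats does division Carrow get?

9

Total 42630; standard divisor 42630/28 ≈ 1522.5.
Standard quotas: Arden 5.7550, Brisco 7.3294, Carrow 8.9701, Dorne 5.9455.
Lower quotas: Arden 5, Brisco 7, Carrow 8, Dorne 5 (sum 25, leaving 3 seats).
Remainders in descending order: Carrow 0.9701, Dorne 0.9455, Arden 0.7550, Brisco 0.3294.
The surplus seats go to Carrow, Dorne, Arden.
Carrow receives 9.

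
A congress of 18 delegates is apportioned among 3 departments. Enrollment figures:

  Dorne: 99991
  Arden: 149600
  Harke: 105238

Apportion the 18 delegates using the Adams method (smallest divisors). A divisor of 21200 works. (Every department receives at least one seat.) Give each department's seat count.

With modified divisor 21200: modified quotas Dorne 4.717, Arden 7.057, Harke 4.964.
Rounding up: Dorne 5, Arden 8, Harke 5 (total 18).

Dorne 5, Arden 8, Harke 5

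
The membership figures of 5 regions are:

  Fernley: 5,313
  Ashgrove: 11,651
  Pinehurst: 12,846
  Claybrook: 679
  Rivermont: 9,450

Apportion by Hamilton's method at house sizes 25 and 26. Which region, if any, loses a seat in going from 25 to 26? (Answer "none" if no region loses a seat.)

Claybrook

At 25 seats: Fernley 3, Ashgrove 7, Pinehurst 8, Claybrook 1, Rivermont 6.
At 26 seats: Fernley 4, Ashgrove 8, Pinehurst 8, Claybrook 0, Rivermont 6.
Claybrook drops from 1 to 0.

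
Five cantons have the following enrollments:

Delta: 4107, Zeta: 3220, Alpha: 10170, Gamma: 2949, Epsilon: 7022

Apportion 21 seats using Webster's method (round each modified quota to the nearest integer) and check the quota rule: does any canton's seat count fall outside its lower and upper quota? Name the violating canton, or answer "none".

none

Standard quotas: Delta 3.140, Zeta 2.462, Alpha 7.775, Gamma 2.255, Epsilon 5.369.
Webster allocation: Delta 3, Zeta 3, Alpha 8, Gamma 2, Epsilon 5.
Every allocation lies between the lower and upper quota.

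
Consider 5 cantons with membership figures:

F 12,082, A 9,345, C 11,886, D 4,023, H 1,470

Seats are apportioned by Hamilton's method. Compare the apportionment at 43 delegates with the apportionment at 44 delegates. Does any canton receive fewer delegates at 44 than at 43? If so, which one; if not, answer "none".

D

At 43 seats: F 13, A 10, C 13, D 5, H 2.
At 44 seats: F 14, A 11, C 13, D 4, H 2.
D drops from 5 to 4.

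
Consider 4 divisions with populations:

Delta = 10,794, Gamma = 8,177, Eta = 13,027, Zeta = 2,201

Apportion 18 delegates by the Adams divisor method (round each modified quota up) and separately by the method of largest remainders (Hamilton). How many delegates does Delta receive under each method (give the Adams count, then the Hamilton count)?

5 and 6

Adams: Delta 5, Gamma 4, Eta 7, Zeta 2.
Hamilton: Delta 6, Gamma 4, Eta 7, Zeta 1.
Delta gets 5 under Adams and 6 under Hamilton.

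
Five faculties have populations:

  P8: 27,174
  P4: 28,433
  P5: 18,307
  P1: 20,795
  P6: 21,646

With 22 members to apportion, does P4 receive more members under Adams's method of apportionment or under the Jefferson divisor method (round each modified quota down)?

Jefferson

Adams: P8 5, P4 5, P5 4, P1 4, P6 4.
Jefferson: P8 5, P4 6, P5 3, P1 4, P6 4.
P4 gets 5 under Adams and 6 under Jefferson.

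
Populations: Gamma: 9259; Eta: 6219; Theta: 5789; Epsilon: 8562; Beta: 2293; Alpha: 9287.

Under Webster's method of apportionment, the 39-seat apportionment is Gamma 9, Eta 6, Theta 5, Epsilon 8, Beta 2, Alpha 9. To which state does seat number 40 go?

Theta

Priority for the next seat is population ÷ (current seats + 0.5).
Priorities: Gamma 974.632, Eta 956.769, Theta 1052.545, Epsilon 1007.294, Beta 917.200, Alpha 977.579.
Highest priority: Theta.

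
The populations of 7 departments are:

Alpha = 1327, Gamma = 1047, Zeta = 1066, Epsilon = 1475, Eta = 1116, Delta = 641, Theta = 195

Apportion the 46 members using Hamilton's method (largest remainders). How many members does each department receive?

The standard divisor is 6867/46 ≈ 149.283.
Standard quotas: Alpha 8.889, Gamma 7.014, Zeta 7.141, Epsilon 9.881, Eta 7.476, Delta 4.294, Theta 1.306.
Lower quotas: Alpha 8, Gamma 7, Zeta 7, Epsilon 9, Eta 7, Delta 4, Theta 1 (sum 43, leaving 3 seats).
Remainders in descending order: Alpha 0.889, Epsilon 0.881, Eta 0.476, Theta 0.306, Delta 0.294, Zeta 0.141, Gamma 0.014.
The surplus seats go to Alpha, Epsilon, Eta.

Alpha: 9, Gamma: 7, Zeta: 7, Epsilon: 10, Eta: 8, Delta: 4, Theta: 1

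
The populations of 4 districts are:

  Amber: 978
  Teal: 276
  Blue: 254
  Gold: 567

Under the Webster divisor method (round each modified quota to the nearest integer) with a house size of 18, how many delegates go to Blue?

Standard divisor 2075/18 ≈ 115.278; standard quotas: Amber 8.484, Teal 2.394, Blue 2.203, Gold 4.919.
Rounding to the nearest integer gives 8, 2, 2, 5 = 17 seats, so the divisor must be adjusted.
With modified divisor 113: modified quotas Amber 8.655, Teal 2.442, Blue 2.248, Gold 5.018.
Rounding to the nearest integer: Amber 9, Teal 2, Blue 2, Gold 5 (total 18).
Blue receives 2.

2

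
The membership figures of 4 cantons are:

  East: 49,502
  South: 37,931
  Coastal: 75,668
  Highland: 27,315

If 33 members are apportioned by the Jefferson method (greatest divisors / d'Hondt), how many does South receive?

6

Standard divisor 190416/33 ≈ 5770.182; standard quotas: East 8.579, South 6.574, Coastal 13.114, Highland 4.734.
Rounding down gives 8, 6, 13, 4 = 31 seats, so the divisor must be adjusted.
With modified divisor 5440: modified quotas East 9.100, South 6.973, Coastal 13.910, Highland 5.021.
Rounding down: East 9, South 6, Coastal 13, Highland 5 (total 33).
South receives 6.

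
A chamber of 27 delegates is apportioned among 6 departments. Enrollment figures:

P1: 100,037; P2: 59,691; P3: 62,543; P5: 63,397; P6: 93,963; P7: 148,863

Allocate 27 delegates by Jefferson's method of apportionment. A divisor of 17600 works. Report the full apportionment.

P1 5; P2 3; P3 3; P5 3; P6 5; P7 8

With modified divisor 17600: modified quotas P1 5.684, P2 3.392, P3 3.554, P5 3.602, P6 5.339, P7 8.458.
Rounding down: P1 5, P2 3, P3 3, P5 3, P6 5, P7 8 (total 27).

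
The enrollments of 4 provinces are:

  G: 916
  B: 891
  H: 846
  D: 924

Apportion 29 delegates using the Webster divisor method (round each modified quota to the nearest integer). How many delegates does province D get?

Standard divisor 3577/29 ≈ 123.345; standard quotas: G 7.426, B 7.224, H 6.859, D 7.491.
Rounding to the nearest integer gives 7, 7, 7, 7 = 28 seats, so the divisor must be adjusted.
With modified divisor 122.7: modified quotas G 7.465, B 7.262, H 6.895, D 7.531.
Rounding to the nearest integer: G 7, B 7, H 7, D 8 (total 29).
D receives 8.

8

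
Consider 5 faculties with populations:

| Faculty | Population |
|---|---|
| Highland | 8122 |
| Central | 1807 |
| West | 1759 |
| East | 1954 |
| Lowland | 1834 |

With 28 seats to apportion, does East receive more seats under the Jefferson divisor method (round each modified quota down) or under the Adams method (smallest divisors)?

Adams

Jefferson: Highland 16, Central 3, West 3, East 3, Lowland 3.
Adams: Highland 14, Central 3, West 3, East 4, Lowland 4.
East gets 3 under Jefferson and 4 under Adams.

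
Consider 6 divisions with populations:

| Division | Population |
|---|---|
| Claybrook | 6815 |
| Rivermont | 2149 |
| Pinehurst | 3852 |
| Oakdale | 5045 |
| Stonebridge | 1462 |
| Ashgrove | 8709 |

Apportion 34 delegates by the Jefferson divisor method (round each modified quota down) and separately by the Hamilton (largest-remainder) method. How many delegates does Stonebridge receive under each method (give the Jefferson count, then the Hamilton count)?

Jefferson: Claybrook 9, Rivermont 2, Pinehurst 5, Oakdale 6, Stonebridge 1, Ashgrove 11.
Hamilton: Claybrook 8, Rivermont 3, Pinehurst 5, Oakdale 6, Stonebridge 2, Ashgrove 10.
Stonebridge gets 1 under Jefferson and 2 under Hamilton.

1 and 2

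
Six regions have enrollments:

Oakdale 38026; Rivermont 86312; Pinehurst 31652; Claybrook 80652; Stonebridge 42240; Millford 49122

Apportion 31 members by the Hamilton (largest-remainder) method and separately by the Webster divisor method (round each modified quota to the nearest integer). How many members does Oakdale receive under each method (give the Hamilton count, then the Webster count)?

Hamilton: Oakdale 3, Rivermont 8, Pinehurst 3, Claybrook 8, Stonebridge 4, Millford 5.
Webster: Oakdale 4, Rivermont 8, Pinehurst 3, Claybrook 7, Stonebridge 4, Millford 5.
Oakdale gets 3 under Hamilton and 4 under Webster.

3 and 4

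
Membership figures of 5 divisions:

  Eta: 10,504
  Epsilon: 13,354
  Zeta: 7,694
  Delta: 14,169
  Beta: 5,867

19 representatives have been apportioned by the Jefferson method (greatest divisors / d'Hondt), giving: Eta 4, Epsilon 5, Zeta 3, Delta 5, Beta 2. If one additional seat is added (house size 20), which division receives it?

Delta

Priority for the next seat is population ÷ (current seats + 1).
Priorities: Eta 2100.800, Epsilon 2225.667, Zeta 1923.500, Delta 2361.500, Beta 1955.667.
Highest priority: Delta.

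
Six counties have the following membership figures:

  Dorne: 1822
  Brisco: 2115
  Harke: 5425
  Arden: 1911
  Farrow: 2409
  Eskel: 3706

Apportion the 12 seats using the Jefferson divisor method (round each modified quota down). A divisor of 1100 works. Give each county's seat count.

With modified divisor 1100: modified quotas Dorne 1.656, Brisco 1.923, Harke 4.932, Arden 1.737, Farrow 2.190, Eskel 3.369.
Rounding down: Dorne 1, Brisco 1, Harke 4, Arden 1, Farrow 2, Eskel 3 (total 12).

Dorne 1, Brisco 1, Harke 4, Arden 1, Farrow 2, Eskel 3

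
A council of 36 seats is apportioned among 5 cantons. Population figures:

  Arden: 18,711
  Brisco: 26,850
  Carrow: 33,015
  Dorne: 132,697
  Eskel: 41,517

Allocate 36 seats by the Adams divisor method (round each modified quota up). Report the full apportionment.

Arden 3; Brisco 4; Carrow 5; Dorne 18; Eskel 6

Standard divisor 252790/36 ≈ 7021.944; standard quotas: Arden 2.665, Brisco 3.824, Carrow 4.702, Dorne 18.897, Eskel 5.912.
Rounding up gives 3, 4, 5, 19, 6 = 37 seats, so the divisor must be adjusted.
With modified divisor 7600: modified quotas Arden 2.462, Brisco 3.533, Carrow 4.344, Dorne 17.460, Eskel 5.463.
Rounding up: Arden 3, Brisco 4, Carrow 5, Dorne 18, Eskel 6 (total 36).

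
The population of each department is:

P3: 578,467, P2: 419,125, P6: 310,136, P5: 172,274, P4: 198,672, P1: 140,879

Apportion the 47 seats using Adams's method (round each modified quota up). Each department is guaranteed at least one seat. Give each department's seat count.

P3=14, P2=11, P6=8, P5=5, P4=5, P1=4

Standard divisor 1819553/47 ≈ 38713.894; standard quotas: P3 14.942, P2 10.826, P6 8.011, P5 4.450, P4 5.132, P1 3.639.
Rounding up gives 15, 11, 9, 5, 6, 4 = 50 seats, so the divisor must be adjusted.
With modified divisor 41600: modified quotas P3 13.905, P2 10.075, P6 7.455, P5 4.141, P4 4.776, P1 3.387.
Rounding up: P3 14, P2 11, P6 8, P5 5, P4 5, P1 4 (total 47).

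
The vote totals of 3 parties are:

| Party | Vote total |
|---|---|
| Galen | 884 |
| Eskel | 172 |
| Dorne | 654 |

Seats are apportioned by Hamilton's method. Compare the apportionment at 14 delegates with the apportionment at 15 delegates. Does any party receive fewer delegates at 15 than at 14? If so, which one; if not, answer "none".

Eskel

At 14 seats: Galen 7, Eskel 2, Dorne 5.
At 15 seats: Galen 8, Eskel 1, Dorne 6.
Eskel drops from 2 to 1.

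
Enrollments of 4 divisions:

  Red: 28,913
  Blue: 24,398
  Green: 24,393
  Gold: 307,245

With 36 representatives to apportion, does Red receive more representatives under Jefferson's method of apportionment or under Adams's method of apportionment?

Jefferson: Red 2, Blue 2, Green 2, Gold 30.
Adams: Red 3, Blue 3, Green 3, Gold 27.
Red gets 2 under Jefferson and 3 under Adams.

Adams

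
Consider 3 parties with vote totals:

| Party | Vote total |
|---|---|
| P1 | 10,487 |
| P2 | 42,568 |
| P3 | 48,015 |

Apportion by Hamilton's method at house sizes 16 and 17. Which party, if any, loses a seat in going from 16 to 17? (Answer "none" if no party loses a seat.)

none

At 16 seats: P1 2, P2 7, P3 7.
At 17 seats: P1 2, P2 7, P3 8.
No party's allocation decreased.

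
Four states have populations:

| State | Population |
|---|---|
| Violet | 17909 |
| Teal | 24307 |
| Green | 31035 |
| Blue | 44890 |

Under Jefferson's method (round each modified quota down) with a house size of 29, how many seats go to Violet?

4

Standard divisor 118141/29 ≈ 4073.828; standard quotas: Violet 4.396, Teal 5.967, Green 7.618, Blue 11.019.
Rounding down gives 4, 5, 7, 11 = 27 seats, so the divisor must be adjusted.
With modified divisor 3800: modified quotas Violet 4.713, Teal 6.397, Green 8.167, Blue 11.813.
Rounding down: Violet 4, Teal 6, Green 8, Blue 11 (total 29).
Violet receives 4.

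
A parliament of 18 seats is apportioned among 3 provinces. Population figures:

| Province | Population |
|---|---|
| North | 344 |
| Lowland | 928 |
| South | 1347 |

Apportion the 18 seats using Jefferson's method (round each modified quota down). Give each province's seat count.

North=2; Lowland=6; South=10

Standard divisor 2619/18 ≈ 145.5; standard quotas: North 2.364, Lowland 6.378, South 9.258.
Rounding down gives 2, 6, 9 = 17 seats, so the divisor must be adjusted.
With modified divisor 134: modified quotas North 2.567, Lowland 6.925, South 10.052.
Rounding down: North 2, Lowland 6, South 10 (total 18).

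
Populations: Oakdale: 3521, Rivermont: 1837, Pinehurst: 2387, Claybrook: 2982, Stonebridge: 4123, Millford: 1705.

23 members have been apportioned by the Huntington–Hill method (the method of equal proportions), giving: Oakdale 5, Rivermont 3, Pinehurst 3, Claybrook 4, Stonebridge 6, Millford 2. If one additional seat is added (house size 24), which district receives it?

Priority for the next seat is population ÷ (√(s·(s+1))).
Priorities: Oakdale 642.844, Rivermont 530.296, Pinehurst 689.068, Claybrook 666.795, Stonebridge 636.193, Millford 696.063.
Highest priority: Millford.

Millford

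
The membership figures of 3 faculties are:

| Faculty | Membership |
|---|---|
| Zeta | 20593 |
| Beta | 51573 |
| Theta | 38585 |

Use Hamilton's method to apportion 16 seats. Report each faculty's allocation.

Total 110751; standard divisor 110751/16 ≈ 6921.938.
Standard quotas: Zeta 2.9750, Beta 7.4507, Theta 5.5743.
Lower quotas: Zeta 2, Beta 7, Theta 5 (sum 14, leaving 2 seats).
Remainders in descending order: Zeta 0.9750, Theta 0.5743, Beta 0.4507.
Largest remainders: Zeta, Theta receive the extra seats.

Zeta: 3, Beta: 7, Theta: 6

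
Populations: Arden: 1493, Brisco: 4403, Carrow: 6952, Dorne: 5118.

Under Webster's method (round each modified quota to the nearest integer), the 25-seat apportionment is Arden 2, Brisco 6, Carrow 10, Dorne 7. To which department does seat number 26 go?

Priority for the next seat is population ÷ (current seats + 0.5).
Priorities: Arden 597.200, Brisco 677.385, Carrow 662.095, Dorne 682.400.
Highest priority: Dorne.

Dorne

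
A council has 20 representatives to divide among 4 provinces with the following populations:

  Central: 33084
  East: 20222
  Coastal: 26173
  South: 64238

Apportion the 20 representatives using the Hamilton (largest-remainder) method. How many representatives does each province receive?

The standard divisor is 143717/20 ≈ 7185.85.
Standard quotas: Central 4.6040, East 2.8141, Coastal 3.6423, South 8.9395.
Lower quotas: Central 4, East 2, Coastal 3, South 8 (sum 17, leaving 3 seats).
Remainders in descending order: South 0.9395, East 0.8141, Coastal 0.6423, Central 0.6040.
The surplus seats go to South, East, Coastal.

Central: 4; East: 3; Coastal: 4; South: 9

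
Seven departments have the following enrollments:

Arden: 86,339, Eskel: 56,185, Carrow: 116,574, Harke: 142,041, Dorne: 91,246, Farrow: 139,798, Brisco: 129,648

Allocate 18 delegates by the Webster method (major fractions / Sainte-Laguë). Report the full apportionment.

Arden: 2, Eskel: 1, Carrow: 3, Harke: 4, Dorne: 2, Farrow: 3, Brisco: 3

Standard divisor 761831/18 ≈ 42323.944; standard quotas: Arden 2.040, Eskel 1.327, Carrow 2.754, Harke 3.356, Dorne 2.156, Farrow 3.303, Brisco 3.063.
Rounding to the nearest integer gives 2, 1, 3, 3, 2, 3, 3 = 17 seats, so the divisor must be adjusted.
With modified divisor 40300: modified quotas Arden 2.142, Eskel 1.394, Carrow 2.893, Harke 3.525, Dorne 2.264, Farrow 3.469, Brisco 3.217.
Rounding to the nearest integer: Arden 2, Eskel 1, Carrow 3, Harke 4, Dorne 2, Farrow 3, Brisco 3 (total 18).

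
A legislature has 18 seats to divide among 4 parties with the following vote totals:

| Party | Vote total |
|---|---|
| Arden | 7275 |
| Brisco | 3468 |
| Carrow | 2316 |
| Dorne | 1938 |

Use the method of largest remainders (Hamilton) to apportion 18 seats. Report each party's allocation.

Arden 9, Brisco 4, Carrow 3, Dorne 2

The standard divisor is 14997/18 ≈ 833.167.
Standard quotas: Arden 8.7317, Brisco 4.1624, Carrow 2.7798, Dorne 2.3261.
Lower quotas: Arden 8, Brisco 4, Carrow 2, Dorne 2 (sum 16, leaving 2 seats).
Remainders in descending order: Carrow 0.7798, Arden 0.7317, Dorne 0.3261, Brisco 0.1624.
The surplus seats go to Carrow, Arden.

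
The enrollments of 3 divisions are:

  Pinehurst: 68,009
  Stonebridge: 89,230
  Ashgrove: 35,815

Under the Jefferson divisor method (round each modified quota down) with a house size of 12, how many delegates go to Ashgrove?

2

Standard divisor 193054/12 ≈ 16087.833; standard quotas: Pinehurst 4.227, Stonebridge 5.546, Ashgrove 2.226.
Rounding down gives 4, 5, 2 = 11 seats, so the divisor must be adjusted.
With modified divisor 14200: modified quotas Pinehurst 4.789, Stonebridge 6.284, Ashgrove 2.522.
Rounding down: Pinehurst 4, Stonebridge 6, Ashgrove 2 (total 12).
Ashgrove receives 2.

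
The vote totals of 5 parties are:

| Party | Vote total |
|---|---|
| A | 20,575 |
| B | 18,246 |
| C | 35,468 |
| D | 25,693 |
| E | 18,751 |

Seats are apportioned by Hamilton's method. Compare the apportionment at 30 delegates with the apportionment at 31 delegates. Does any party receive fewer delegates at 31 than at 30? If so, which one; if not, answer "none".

At 30 seats: A 5, B 5, C 9, D 6, E 5.
At 31 seats: A 5, B 5, C 9, D 7, E 5.
No party's allocation decreased.

none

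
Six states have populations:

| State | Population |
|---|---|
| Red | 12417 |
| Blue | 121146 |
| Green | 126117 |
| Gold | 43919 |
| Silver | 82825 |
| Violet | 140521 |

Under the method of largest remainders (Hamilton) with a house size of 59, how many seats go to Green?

Standard divisor: 526945 ÷ 59 ≈ 8931.271.
Standard quotas: Red 1.3903, Blue 13.5643, Green 14.1208, Gold 4.9174, Silver 9.2736, Violet 15.7336.
Lower quotas: Red 1, Blue 13, Green 14, Gold 4, Silver 9, Violet 15 (sum 56, leaving 3 seats).
Remainders in descending order: Gold 0.9174, Violet 0.7336, Blue 0.5643, Red 0.3903, Silver 0.2736, Green 0.1208.
Largest remainders: Gold, Violet, Blue receive the extra seats.
Green receives 14.

14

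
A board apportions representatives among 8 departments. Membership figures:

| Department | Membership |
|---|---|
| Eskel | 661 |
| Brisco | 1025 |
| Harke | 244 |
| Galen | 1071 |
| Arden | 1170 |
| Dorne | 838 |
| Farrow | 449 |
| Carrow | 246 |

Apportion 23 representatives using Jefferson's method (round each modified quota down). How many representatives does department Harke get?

1

Standard divisor 5704/23 ≈ 248; standard quotas: Eskel 2.665, Brisco 4.133, Harke 0.984, Galen 4.319, Arden 4.718, Dorne 3.379, Farrow 1.810, Carrow 0.992.
Rounding down gives 2, 4, 0, 4, 4, 3, 1, 0 = 18 seats, so the divisor must be adjusted.
With modified divisor 217: modified quotas Eskel 3.046, Brisco 4.724, Harke 1.124, Galen 4.935, Arden 5.392, Dorne 3.862, Farrow 2.069, Carrow 1.134.
Rounding down: Eskel 3, Brisco 4, Harke 1, Galen 4, Arden 5, Dorne 3, Farrow 2, Carrow 1 (total 23).
Harke receives 1.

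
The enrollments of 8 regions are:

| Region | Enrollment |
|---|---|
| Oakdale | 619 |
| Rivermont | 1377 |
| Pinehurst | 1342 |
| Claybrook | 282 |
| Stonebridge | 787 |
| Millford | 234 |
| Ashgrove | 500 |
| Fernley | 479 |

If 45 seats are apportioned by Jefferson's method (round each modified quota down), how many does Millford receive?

Standard divisor 5620/45 ≈ 124.889; standard quotas: Oakdale 4.956, Rivermont 11.026, Pinehurst 10.746, Claybrook 2.258, Stonebridge 6.302, Millford 1.874, Ashgrove 4.004, Fernley 3.835.
Rounding down gives 4, 11, 10, 2, 6, 1, 4, 3 = 41 seats, so the divisor must be adjusted.
With modified divisor 115.42: modified quotas Oakdale 5.363, Rivermont 11.930, Pinehurst 11.627, Claybrook 2.443, Stonebridge 6.819, Millford 2.027, Ashgrove 4.332, Fernley 4.150.
Rounding down: Oakdale 5, Rivermont 11, Pinehurst 11, Claybrook 2, Stonebridge 6, Millford 2, Ashgrove 4, Fernley 4 (total 45).
Millford receives 2.

2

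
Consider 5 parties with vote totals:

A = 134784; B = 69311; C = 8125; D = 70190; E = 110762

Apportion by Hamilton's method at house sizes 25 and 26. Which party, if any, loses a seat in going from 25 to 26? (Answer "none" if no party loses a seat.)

C

At 25 seats: A 9, B 4, C 1, D 4, E 7.
At 26 seats: A 9, B 5, C 0, D 5, E 7.
C drops from 1 to 0.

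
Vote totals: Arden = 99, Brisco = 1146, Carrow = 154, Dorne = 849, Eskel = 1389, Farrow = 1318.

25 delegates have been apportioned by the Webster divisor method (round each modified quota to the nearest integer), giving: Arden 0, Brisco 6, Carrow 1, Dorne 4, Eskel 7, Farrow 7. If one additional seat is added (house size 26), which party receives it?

Priority for the next seat is population ÷ (current seats + 0.5).
Priorities: Arden 198.000, Brisco 176.308, Carrow 102.667, Dorne 188.667, Eskel 185.200, Farrow 175.733.
Highest priority: Arden.

Arden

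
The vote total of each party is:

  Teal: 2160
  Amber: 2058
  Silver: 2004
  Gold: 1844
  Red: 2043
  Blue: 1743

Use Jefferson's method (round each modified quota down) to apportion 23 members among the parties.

Teal=4, Amber=4, Silver=4, Gold=4, Red=4, Blue=3

Standard divisor 11852/23 ≈ 515.304; standard quotas: Teal 4.192, Amber 3.994, Silver 3.889, Gold 3.578, Red 3.965, Blue 3.382.
Rounding down gives 4, 3, 3, 3, 3, 3 = 19 seats, so the divisor must be adjusted.
With modified divisor 450: modified quotas Teal 4.800, Amber 4.573, Silver 4.453, Gold 4.098, Red 4.540, Blue 3.873.
Rounding down: Teal 4, Amber 4, Silver 4, Gold 4, Red 4, Blue 3 (total 23).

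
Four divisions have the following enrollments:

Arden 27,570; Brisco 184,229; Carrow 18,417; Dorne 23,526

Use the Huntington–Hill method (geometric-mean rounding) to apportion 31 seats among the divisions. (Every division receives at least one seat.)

With divisor 8074: modified quotas Arden 3.415, Brisco 22.818, Carrow 2.281, Dorne 2.914.
Geometric-mean thresholds: Arden √(3·4)=3.464, Brisco √(22·23)=22.494, Carrow √(2·3)=2.449, Dorne √(2·3)=2.449.
Each quota rounded against its threshold gives Arden 3, Brisco 23, Carrow 2, Dorne 3 (total 31).

Arden 3, Brisco 23, Carrow 2, Dorne 3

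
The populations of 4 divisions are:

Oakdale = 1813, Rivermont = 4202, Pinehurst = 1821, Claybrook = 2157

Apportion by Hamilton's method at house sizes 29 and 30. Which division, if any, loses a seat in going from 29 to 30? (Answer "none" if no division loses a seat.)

Pinehurst

At 29 seats: Oakdale 5, Rivermont 12, Pinehurst 6, Claybrook 6.
At 30 seats: Oakdale 5, Rivermont 13, Pinehurst 5, Claybrook 7.
Pinehurst drops from 6 to 5.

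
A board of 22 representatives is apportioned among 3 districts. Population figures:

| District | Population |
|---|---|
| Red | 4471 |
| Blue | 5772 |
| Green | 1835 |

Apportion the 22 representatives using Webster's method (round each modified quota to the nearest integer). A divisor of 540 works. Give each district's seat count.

With modified divisor 540: modified quotas Red 8.280, Blue 10.689, Green 3.398.
Rounding to the nearest integer: Red 8, Blue 11, Green 3 (total 22).

Red: 8, Blue: 11, Green: 3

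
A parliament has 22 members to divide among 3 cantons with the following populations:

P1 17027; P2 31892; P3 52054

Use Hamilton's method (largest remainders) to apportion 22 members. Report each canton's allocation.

P1 4; P2 7; P3 11

The standard divisor is 100973/22 ≈ 4589.682.
Standard quotas: P1 3.7098, P2 6.9486, P3 11.3415.
Lower quotas: P1 3, P2 6, P3 11 (sum 20, leaving 2 seats).
Remainders in descending order: P2 0.9486, P1 0.7098, P3 0.3415.
Largest remainders: P2, P1 receive the extra seats.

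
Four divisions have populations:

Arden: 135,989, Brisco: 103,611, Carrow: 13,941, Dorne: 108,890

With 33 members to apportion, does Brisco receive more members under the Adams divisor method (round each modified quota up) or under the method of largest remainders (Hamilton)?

Adams: Arden 12, Brisco 9, Carrow 2, Dorne 10.
Hamilton: Arden 12, Brisco 10, Carrow 1, Dorne 10.
Brisco gets 9 under Adams and 10 under Hamilton.

Hamilton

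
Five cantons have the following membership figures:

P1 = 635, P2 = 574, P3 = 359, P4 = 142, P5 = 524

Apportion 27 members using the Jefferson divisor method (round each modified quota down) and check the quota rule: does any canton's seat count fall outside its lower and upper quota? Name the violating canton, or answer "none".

none

Standard quotas: P1 7.675, P2 6.937, P3 4.339, P4 1.716, P5 6.333.
Jefferson allocation: P1 8, P2 7, P3 4, P4 1, P5 7.
Every allocation lies between the lower and upper quota.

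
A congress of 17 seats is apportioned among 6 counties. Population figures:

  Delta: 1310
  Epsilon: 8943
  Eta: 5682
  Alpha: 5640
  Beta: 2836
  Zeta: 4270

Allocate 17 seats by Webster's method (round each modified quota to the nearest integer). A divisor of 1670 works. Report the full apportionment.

With modified divisor 1670: modified quotas Delta 0.784, Epsilon 5.355, Eta 3.402, Alpha 3.377, Beta 1.698, Zeta 2.557.
Rounding to the nearest integer: Delta 1, Epsilon 5, Eta 3, Alpha 3, Beta 2, Zeta 3 (total 17).

Delta: 1, Epsilon: 5, Eta: 3, Alpha: 3, Beta: 2, Zeta: 3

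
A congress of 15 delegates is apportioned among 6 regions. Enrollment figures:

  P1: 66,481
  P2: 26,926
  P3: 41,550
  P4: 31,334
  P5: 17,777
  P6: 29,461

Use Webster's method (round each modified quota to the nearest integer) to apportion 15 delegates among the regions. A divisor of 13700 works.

With modified divisor 13700: modified quotas P1 4.853, P2 1.965, P3 3.033, P4 2.287, P5 1.298, P6 2.150.
Rounding to the nearest integer: P1 5, P2 2, P3 3, P4 2, P5 1, P6 2 (total 15).

P1 5; P2 2; P3 3; P4 2; P5 1; P6 2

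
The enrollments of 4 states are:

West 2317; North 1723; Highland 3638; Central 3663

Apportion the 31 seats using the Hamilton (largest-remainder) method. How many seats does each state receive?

West: 6, North: 5, Highland: 10, Central: 10

Total 11341; standard divisor 11341/31 ≈ 365.839.
Standard quotas: West 6.333, North 4.710, Highland 9.944, Central 10.013.
Lower quotas: West 6, North 4, Highland 9, Central 10 (sum 29, leaving 2 seats).
Remainders in descending order: Highland 0.944, North 0.710, West 0.333, Central 0.013.
The surplus seats go to Highland, North.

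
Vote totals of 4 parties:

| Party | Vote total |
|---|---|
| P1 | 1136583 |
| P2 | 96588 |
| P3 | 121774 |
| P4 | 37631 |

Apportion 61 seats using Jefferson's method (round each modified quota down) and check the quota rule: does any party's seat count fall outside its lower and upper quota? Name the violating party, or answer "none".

P1

Standard quotas: P1 49.787, P2 4.231, P3 5.334, P4 1.648.
Jefferson allocation: P1 51, P2 4, P3 5, P4 1.
P1 has quota 49.787 (lower 49, upper 50) but receives 51 — outside the quota interval.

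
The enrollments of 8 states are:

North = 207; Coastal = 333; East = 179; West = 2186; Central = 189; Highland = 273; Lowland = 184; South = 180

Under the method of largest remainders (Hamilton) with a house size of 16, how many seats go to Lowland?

1

Total 3731; standard divisor 3731/16 ≈ 233.188.
Standard quotas: North 0.888, Coastal 1.428, East 0.768, West 9.374, Central 0.811, Highland 1.171, Lowland 0.789, South 0.772.
Lower quotas: North 0, Coastal 1, East 0, West 9, Central 0, Highland 1, Lowland 0, South 0 (sum 11, leaving 5 seats).
Remainders in descending order: North 0.888, Central 0.811, Lowland 0.789, South 0.772, East 0.768, Coastal 0.428, West 0.374, Highland 0.171.
Largest remainders: North, Central, Lowland, South, East receive the extra seats.
Lowland receives 1.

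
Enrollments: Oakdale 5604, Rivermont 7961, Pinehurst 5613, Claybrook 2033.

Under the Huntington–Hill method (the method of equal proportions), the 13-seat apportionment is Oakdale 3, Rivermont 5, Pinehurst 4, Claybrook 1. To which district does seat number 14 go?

Oakdale

Priority for the next seat is population ÷ (√(s·(s+1))).
Priorities: Oakdale 1617.735, Rivermont 1453.473, Pinehurst 1255.105, Claybrook 1437.548.
Highest priority: Oakdale.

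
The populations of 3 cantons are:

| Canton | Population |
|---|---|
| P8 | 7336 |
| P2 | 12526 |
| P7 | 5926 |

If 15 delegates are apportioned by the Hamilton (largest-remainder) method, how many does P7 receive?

Standard divisor: 25788 ÷ 15 ≈ 1719.2.
Standard quotas: P8 4.2671, P2 7.2859, P7 3.4470.
Lower quotas: P8 4, P2 7, P7 3 (sum 14, leaving 1 seat).
Remainders in descending order: P7 0.4470, P2 0.2859, P8 0.2671.
The surplus seat goes to P7.
P7 receives 4.

4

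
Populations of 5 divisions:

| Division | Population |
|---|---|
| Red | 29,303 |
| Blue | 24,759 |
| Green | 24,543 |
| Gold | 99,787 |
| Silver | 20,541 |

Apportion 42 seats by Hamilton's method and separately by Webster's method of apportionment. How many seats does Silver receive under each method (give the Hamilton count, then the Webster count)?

5 and 4

Hamilton: Red 6, Blue 5, Green 5, Gold 21, Silver 5.
Webster: Red 6, Blue 5, Green 5, Gold 22, Silver 4.
Silver gets 5 under Hamilton and 4 under Webster.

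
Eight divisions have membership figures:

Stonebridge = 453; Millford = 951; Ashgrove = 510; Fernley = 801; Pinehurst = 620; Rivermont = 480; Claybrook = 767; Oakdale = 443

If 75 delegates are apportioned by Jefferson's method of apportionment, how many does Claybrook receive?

Standard divisor 5025/75 ≈ 67; standard quotas: Stonebridge 6.761, Millford 14.194, Ashgrove 7.612, Fernley 11.955, Pinehurst 9.254, Rivermont 7.164, Claybrook 11.448, Oakdale 6.612.
Rounding down gives 6, 14, 7, 11, 9, 7, 11, 6 = 71 seats, so the divisor must be adjusted.
With modified divisor 63.58: modified quotas Stonebridge 7.125, Millford 14.958, Ashgrove 8.021, Fernley 12.598, Pinehurst 9.751, Rivermont 7.550, Claybrook 12.064, Oakdale 6.968.
Rounding down: Stonebridge 7, Millford 14, Ashgrove 8, Fernley 12, Pinehurst 9, Rivermont 7, Claybrook 12, Oakdale 6 (total 75).
Claybrook receives 12.

12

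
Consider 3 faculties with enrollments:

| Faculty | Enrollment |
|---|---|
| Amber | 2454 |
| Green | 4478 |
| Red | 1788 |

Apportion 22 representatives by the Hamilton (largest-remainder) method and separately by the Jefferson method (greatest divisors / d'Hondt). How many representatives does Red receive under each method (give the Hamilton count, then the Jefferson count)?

5 and 4

Hamilton: Amber 6, Green 11, Red 5.
Jefferson: Amber 6, Green 12, Red 4.
Red gets 5 under Hamilton and 4 under Jefferson.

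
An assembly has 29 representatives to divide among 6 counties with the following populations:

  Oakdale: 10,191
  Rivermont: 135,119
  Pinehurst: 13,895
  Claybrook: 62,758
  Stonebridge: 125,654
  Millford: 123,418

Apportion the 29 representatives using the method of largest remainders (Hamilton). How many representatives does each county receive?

Oakdale: 1, Rivermont: 8, Pinehurst: 1, Claybrook: 4, Stonebridge: 8, Millford: 7

The standard divisor is 471035/29 ≈ 16242.586.
Standard quotas: Oakdale 0.6274, Rivermont 8.3188, Pinehurst 0.8555, Claybrook 3.8638, Stonebridge 7.7361, Millford 7.5984.
Lower quotas: Oakdale 0, Rivermont 8, Pinehurst 0, Claybrook 3, Stonebridge 7, Millford 7 (sum 25, leaving 4 seats).
Remainders in descending order: Claybrook 0.8638, Pinehurst 0.8555, Stonebridge 0.7361, Oakdale 0.6274, Millford 0.5984, Rivermont 0.3188.
The surplus seats go to Claybrook, Pinehurst, Stonebridge, Oakdale.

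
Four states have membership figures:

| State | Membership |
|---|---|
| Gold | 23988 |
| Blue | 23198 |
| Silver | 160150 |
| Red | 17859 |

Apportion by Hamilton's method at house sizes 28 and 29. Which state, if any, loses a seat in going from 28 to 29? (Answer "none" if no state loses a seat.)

At 28 seats: Gold 3, Blue 3, Silver 20, Red 2.
At 29 seats: Gold 3, Blue 3, Silver 21, Red 2.
No state's allocation decreased.

none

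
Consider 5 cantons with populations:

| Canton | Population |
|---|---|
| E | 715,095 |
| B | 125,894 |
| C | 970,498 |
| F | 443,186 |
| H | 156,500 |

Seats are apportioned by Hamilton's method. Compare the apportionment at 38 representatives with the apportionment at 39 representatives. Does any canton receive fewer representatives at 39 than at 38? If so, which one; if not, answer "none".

H

At 38 seats: E 11, B 2, C 15, F 7, H 3.
At 39 seats: E 12, B 2, C 16, F 7, H 2.
H drops from 3 to 2.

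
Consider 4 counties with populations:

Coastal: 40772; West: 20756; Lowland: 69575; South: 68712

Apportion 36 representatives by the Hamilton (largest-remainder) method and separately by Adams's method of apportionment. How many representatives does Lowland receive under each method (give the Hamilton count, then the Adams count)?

Hamilton: Coastal 7, West 4, Lowland 13, South 12.
Adams: Coastal 8, West 4, Lowland 12, South 12.
Lowland gets 13 under Hamilton and 12 under Adams.

13 and 12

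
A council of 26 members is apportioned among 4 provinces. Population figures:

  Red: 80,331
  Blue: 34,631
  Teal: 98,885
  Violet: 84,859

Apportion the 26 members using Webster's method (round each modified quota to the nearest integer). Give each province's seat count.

Standard divisor 298706/26 ≈ 11488.692; standard quotas: Red 6.992, Blue 3.014, Teal 8.607, Violet 7.386.
Rounding to the nearest integer gives Red 7, Blue 3, Teal 9, Violet 7 — total 26, matching the house size, so no adjustment is needed.

Red 7, Blue 3, Teal 9, Violet 7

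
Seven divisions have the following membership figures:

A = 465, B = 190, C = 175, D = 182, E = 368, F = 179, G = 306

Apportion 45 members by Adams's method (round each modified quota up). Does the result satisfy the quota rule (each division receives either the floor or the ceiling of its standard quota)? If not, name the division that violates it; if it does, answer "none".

Standard quotas: A 11.220, B 4.584, C 4.223, D 4.391, E 8.879, F 4.319, G 7.383.
Adams allocation: A 11, B 5, C 4, D 5, E 9, F 4, G 7.
Every allocation lies between the lower and upper quota.

none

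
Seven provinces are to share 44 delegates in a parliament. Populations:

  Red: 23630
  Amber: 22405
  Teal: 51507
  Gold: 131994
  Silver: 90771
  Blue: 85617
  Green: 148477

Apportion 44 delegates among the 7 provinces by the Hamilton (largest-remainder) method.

The standard divisor is 554401/44 ≈ 12600.023.
Standard quotas: Red 1.8754, Amber 1.7782, Teal 4.0878, Gold 10.4757, Silver 7.2040, Blue 6.7950, Green 11.7839.
Lower quotas: Red 1, Amber 1, Teal 4, Gold 10, Silver 7, Blue 6, Green 11 (sum 40, leaving 4 seats).
Remainders in descending order: Red 0.8754, Blue 0.7950, Green 0.7839, Amber 0.7782, Gold 0.4757, Silver 0.2040, Teal 0.0878.
The surplus seats go to Red, Blue, Green, Amber.

Red: 2, Amber: 2, Teal: 4, Gold: 10, Silver: 7, Blue: 7, Green: 12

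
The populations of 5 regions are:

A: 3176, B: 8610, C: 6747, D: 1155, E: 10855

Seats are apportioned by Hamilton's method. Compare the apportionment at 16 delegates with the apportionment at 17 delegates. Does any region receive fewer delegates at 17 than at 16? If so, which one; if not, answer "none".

At 16 seats: A 2, B 4, C 3, D 1, E 6.
At 17 seats: A 2, B 5, C 4, D 0, E 6.
D drops from 1 to 0.

D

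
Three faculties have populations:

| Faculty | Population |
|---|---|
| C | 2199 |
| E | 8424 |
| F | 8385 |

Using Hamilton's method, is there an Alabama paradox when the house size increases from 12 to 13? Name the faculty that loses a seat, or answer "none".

At 12 seats: C 2, E 5, F 5.
At 13 seats: C 1, E 6, F 6.
C drops from 2 to 1.

C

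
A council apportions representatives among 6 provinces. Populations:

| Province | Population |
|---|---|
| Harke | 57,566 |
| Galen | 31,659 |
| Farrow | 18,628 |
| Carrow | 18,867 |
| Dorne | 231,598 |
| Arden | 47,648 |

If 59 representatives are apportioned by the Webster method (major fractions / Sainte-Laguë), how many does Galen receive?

Standard divisor 405966/59 ≈ 6880.78; standard quotas: Harke 8.366, Galen 4.601, Farrow 2.707, Carrow 2.742, Dorne 33.659, Arden 6.925.
Rounding to the nearest integer gives 8, 5, 3, 3, 34, 7 = 60 seats, so the divisor must be adjusted.
With modified divisor 7000: modified quotas Harke 8.224, Galen 4.523, Farrow 2.661, Carrow 2.695, Dorne 33.085, Arden 6.807.
Rounding to the nearest integer: Harke 8, Galen 5, Farrow 3, Carrow 3, Dorne 33, Arden 7 (total 59).
Galen receives 5.

5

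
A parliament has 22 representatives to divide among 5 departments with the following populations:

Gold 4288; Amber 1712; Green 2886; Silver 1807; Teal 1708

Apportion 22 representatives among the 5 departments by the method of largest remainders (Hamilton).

Gold 8; Amber 3; Green 5; Silver 3; Teal 3

Standard divisor: 12401 ÷ 22 ≈ 563.682.
Standard quotas: Gold 7.607, Amber 3.037, Green 5.120, Silver 3.206, Teal 3.030.
Lower quotas: Gold 7, Amber 3, Green 5, Silver 3, Teal 3 (sum 21, leaving 1 seat).
Remainders in descending order: Gold 0.607, Silver 0.206, Green 0.120, Amber 0.037, Teal 0.030.
The surplus seat goes to Gold.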